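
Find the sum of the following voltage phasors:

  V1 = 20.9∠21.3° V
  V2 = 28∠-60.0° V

Step 1 — Convert each phasor to rectangular form:
  V1 = 20.9·(cos(21.3°) + j·sin(21.3°)) = 19.47 + j7.592 V
  V2 = 28·(cos(-60.0°) + j·sin(-60.0°)) = 14 - j24.25 V
Step 2 — Sum components: V_total = 33.47 - j16.66 V.
Step 3 — Convert to polar: |V_total| = 37.39 V, ∠V_total = -26.5°.

V_total = 37.39∠-26.5° V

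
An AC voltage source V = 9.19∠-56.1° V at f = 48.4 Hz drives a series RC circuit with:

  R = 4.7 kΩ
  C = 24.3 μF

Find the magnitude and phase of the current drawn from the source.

Step 1 — Angular frequency: ω = 2π·f = 2π·48.4 = 304.1 rad/s.
Step 2 — Component impedances:
  R: Z = R = 4700 Ω
  C: Z = 1/(jωC) = -j/(ω·C) = 0 - j135.3 Ω
Step 3 — Series combination: Z_total = R + C = 4700 - j135.3 Ω = 4702∠-1.6° Ω.
Step 4 — Source phasor: V = 9.19∠-56.1° V = 5.126 - j7.628 V.
Step 5 — Ohm's law: I = V / Z_total = (5.126 - j7.628) / (4700 - j135.3) = 0.001136 - j0.00159 A.
Step 6 — Convert to polar: |I| = 0.001955 A, ∠I = -54.5°.

I = 0.001955∠-54.5° A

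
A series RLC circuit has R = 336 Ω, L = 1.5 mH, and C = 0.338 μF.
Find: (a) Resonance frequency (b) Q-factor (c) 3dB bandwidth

Step 1 — Resonance: ω₀ = 1/√(LC) = 1/√(0.0015·3.38e-07) = 4.441e+04 rad/s.
Step 2 — f₀ = ω₀/(2π) = 7068 Hz.
Step 3 — Series Q: Q = ω₀L/R = 4.441e+04·0.0015/336 = 0.1983.
Step 4 — Bandwidth: Δω = ω₀/Q = 2.24e+05 rad/s; BW = Δω/(2π) = 3.565e+04 Hz.

(a) f₀ = 7068 Hz  (b) Q = 0.1983  (c) BW = 3.565e+04 Hz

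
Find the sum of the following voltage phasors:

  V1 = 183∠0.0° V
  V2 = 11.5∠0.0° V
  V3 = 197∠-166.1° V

Step 1 — Convert each phasor to rectangular form:
  V1 = 183·(cos(0.0°) + j·sin(0.0°)) = 183 V
  V2 = 11.5·(cos(0.0°) + j·sin(0.0°)) = 11.5 V
  V3 = 197·(cos(-166.1°) + j·sin(-166.1°)) = -191.2 - j47.32 V
Step 2 — Sum components: V_total = 3.269 - j47.32 V.
Step 3 — Convert to polar: |V_total| = 47.44 V, ∠V_total = -86.0°.

V_total = 47.44∠-86.0° V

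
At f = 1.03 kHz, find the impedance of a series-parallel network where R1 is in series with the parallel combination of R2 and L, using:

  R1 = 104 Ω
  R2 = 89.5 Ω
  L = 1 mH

Step 1 — Angular frequency: ω = 2π·f = 2π·1030 = 6472 rad/s.
Step 2 — Component impedances:
  R1: Z = R = 104 Ω
  R2: Z = R = 89.5 Ω
  L: Z = jωL = j·6472·0.001 = 0 + j6.472 Ω
Step 3 — Parallel branch: R2 || L = 1/(1/R2 + 1/L) = 0.4655 + j6.438 Ω.
Step 4 — Series with R1: Z_total = R1 + (R2 || L) = 104.5 + j6.438 Ω = 104.7∠3.5° Ω.

Z = 104.5 + j6.438 Ω = 104.7∠3.5° Ω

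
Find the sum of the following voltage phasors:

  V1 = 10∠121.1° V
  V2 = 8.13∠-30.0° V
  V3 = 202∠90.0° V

Step 1 — Convert each phasor to rectangular form:
  V1 = 10·(cos(121.1°) + j·sin(121.1°)) = -5.165 + j8.563 V
  V2 = 8.13·(cos(-30.0°) + j·sin(-30.0°)) = 7.041 - j4.065 V
  V3 = 202·(cos(90.0°) + j·sin(90.0°)) = 0 + j202 V
Step 2 — Sum components: V_total = 1.875 + j206.5 V.
Step 3 — Convert to polar: |V_total| = 206.5 V, ∠V_total = 89.5°.

V_total = 206.5∠89.5° V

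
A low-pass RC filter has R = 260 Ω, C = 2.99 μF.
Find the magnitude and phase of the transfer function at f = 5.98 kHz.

Step 1 — Angular frequency: ω = 2π·5980 = 3.757e+04 rad/s.
Step 2 — Transfer function: H(jω) = 1/(1 + jωRC).
Step 3 — Denominator: 1 + jωRC = 1 + j·3.757e+04·260·2.99e-06 = 1 + j29.21.
Step 4 — H = 0.001171 - j0.0342.
Step 5 — Magnitude: |H| = 0.03422 (-29.3 dB); phase: φ = -88.0°.

|H| = 0.03422 (-29.3 dB), φ = -88.0°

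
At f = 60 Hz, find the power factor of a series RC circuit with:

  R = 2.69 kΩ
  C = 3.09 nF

Step 1 — Angular frequency: ω = 2π·f = 2π·60 = 377 rad/s.
Step 2 — Component impedances:
  R: Z = R = 2690 Ω
  C: Z = 1/(jωC) = -j/(ω·C) = 0 - j8.584e+05 Ω
Step 3 — Series combination: Z_total = R + C = 2690 - j8.584e+05 Ω = 8.584e+05∠-89.8° Ω.
Step 4 — Power factor: PF = cos(φ) = Re(Z)/|Z| = 2690/8.584e+05 = 0.003134.
Step 5 — Type: Im(Z) = -8.584e+05 ⇒ leading (phase φ = -89.8°).

PF = 0.003134 (leading, φ = -89.8°)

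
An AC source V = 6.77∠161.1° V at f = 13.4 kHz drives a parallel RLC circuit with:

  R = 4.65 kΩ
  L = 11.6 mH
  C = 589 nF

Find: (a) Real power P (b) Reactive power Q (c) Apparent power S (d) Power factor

Step 1 — Angular frequency: ω = 2π·f = 2π·1.34e+04 = 8.419e+04 rad/s.
Step 2 — Component impedances:
  R: Z = R = 4650 Ω
  L: Z = jωL = j·8.419e+04·0.0116 = 0 + j976.7 Ω
  C: Z = 1/(jωC) = -j/(ω·C) = 0 - j20.17 Ω
Step 3 — Parallel combination: 1/Z_total = 1/R + 1/L + 1/C; Z_total = 0.09117 - j20.59 Ω = 20.59∠-89.7° Ω.
Step 4 — Source phasor: V = 6.77∠161.1° V = -6.405 + j2.193 V.
Step 5 — Current: I = V / Z = -0.1079 - j0.3106 A = 0.3288∠-109.2° A.
Step 6 — Complex power: S = V·I* = 0.009857 - j2.226 VA.
Step 7 — Real power: P = Re(S) = 0.009857 W.
Step 8 — Reactive power: Q = Im(S) = -2.226 VAR.
Step 9 — Apparent power: |S| = 2.226 VA.
Step 10 — Power factor: PF = P/|S| = 0.004428 (leading).

(a) P = 0.009857 W  (b) Q = -2.226 VAR  (c) S = 2.226 VA  (d) PF = 0.004428 (leading)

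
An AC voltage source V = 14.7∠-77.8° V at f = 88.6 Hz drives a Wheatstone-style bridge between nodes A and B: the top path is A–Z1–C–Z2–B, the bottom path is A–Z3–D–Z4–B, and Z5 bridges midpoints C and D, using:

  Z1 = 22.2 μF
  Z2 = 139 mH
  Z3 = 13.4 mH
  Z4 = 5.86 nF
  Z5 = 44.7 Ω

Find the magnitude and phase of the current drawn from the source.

Step 1 — Angular frequency: ω = 2π·f = 2π·88.6 = 556.7 rad/s.
Step 2 — Component impedances:
  Z1: Z = 1/(jωC) = -j/(ω·C) = 0 - j80.92 Ω
  Z2: Z = jωL = j·556.7·0.139 = 0 + j77.38 Ω
  Z3: Z = jωL = j·556.7·0.0134 = 0 + j7.46 Ω
  Z4: Z = 1/(jωC) = -j/(ω·C) = 0 - j3.065e+05 Ω
  Z5: Z = R = 44.7 Ω
Step 3 — Bridge requires nodal analysis (the Z5 bridge couples midpoints C and D, so the two paths cannot be reduced to a simple series/parallel combination). Setting node B to ground and injecting 1 A at node A, the 3-node admittance system at A, C, D solves to V_A = Z_AB = 39.6 + j61.52 Ω = 73.16∠57.2° Ω.
Step 4 — Source phasor: V = 14.7∠-77.8° V = 3.106 - j14.37 V.
Step 5 — Ohm's law: I = V / Z_total = (3.106 - j14.37) / (39.6 + j61.52) = -0.1422 - j0.142 A.
Step 6 — Convert to polar: |I| = 0.2009 A, ∠I = -135.0°.

I = 0.2009∠-135.0° A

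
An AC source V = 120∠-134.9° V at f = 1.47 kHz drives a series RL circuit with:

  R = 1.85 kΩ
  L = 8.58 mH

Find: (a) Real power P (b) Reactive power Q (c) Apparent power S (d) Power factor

Step 1 — Angular frequency: ω = 2π·f = 2π·1470 = 9236 rad/s.
Step 2 — Component impedances:
  R: Z = R = 1850 Ω
  L: Z = jωL = j·9236·0.00858 = 0 + j79.25 Ω
Step 3 — Series combination: Z_total = R + L = 1850 + j79.25 Ω = 1852∠2.5° Ω.
Step 4 — Source phasor: V = 120∠-134.9° V = -84.7 - j85 V.
Step 5 — Current: I = V / Z = -0.04767 - j0.0439 A = 0.06481∠-137.4° A.
Step 6 — Complex power: S = V·I* = 7.77 + j0.3328 VA.
Step 7 — Real power: P = Re(S) = 7.77 W.
Step 8 — Reactive power: Q = Im(S) = 0.3328 VAR.
Step 9 — Apparent power: |S| = 7.777 VA.
Step 10 — Power factor: PF = P/|S| = 0.9991 (lagging).

(a) P = 7.77 W  (b) Q = 0.3328 VAR  (c) S = 7.777 VA  (d) PF = 0.9991 (lagging)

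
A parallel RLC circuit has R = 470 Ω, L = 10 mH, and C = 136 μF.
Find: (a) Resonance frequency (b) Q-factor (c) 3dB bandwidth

Step 1 — Resonance: ω₀ = 1/√(LC) = 1/√(0.01·0.000136) = 857.5 rad/s.
Step 2 — f₀ = ω₀/(2π) = 136.5 Hz.
Step 3 — Parallel Q: Q = R/(ω₀L) = 470/(857.5·0.01) = 54.81.
Step 4 — Bandwidth: Δω = ω₀/Q = 15.64 rad/s; BW = Δω/(2π) = 2.49 Hz.

(a) f₀ = 136.5 Hz  (b) Q = 54.81  (c) BW = 2.49 Hz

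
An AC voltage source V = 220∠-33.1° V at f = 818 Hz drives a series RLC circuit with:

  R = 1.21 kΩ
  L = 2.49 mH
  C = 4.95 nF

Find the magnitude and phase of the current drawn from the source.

Step 1 — Angular frequency: ω = 2π·f = 2π·818 = 5140 rad/s.
Step 2 — Component impedances:
  R: Z = R = 1210 Ω
  L: Z = jωL = j·5140·0.00249 = 0 + j12.8 Ω
  C: Z = 1/(jωC) = -j/(ω·C) = 0 - j3.931e+04 Ω
Step 3 — Series combination: Z_total = R + L + C = 1210 - j3.929e+04 Ω = 3.931e+04∠-88.2° Ω.
Step 4 — Source phasor: V = 220∠-33.1° V = 184.3 - j120.1 V.
Step 5 — Ohm's law: I = V / Z_total = (184.3 - j120.1) / (1210 - j3.929e+04) = 0.003199 + j0.004592 A.
Step 6 — Convert to polar: |I| = 0.005596 A, ∠I = 55.1°.

I = 0.005596∠55.1° A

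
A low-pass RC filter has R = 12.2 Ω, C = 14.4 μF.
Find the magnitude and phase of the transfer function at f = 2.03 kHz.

Step 1 — Angular frequency: ω = 2π·2030 = 1.275e+04 rad/s.
Step 2 — Transfer function: H(jω) = 1/(1 + jωRC).
Step 3 — Denominator: 1 + jωRC = 1 + j·1.275e+04·12.2·1.44e-05 = 1 + j2.241.
Step 4 — H = 0.1661 - j0.3722.
Step 5 — Magnitude: |H| = 0.4075 (-7.8 dB); phase: φ = -66.0°.

|H| = 0.4075 (-7.8 dB), φ = -66.0°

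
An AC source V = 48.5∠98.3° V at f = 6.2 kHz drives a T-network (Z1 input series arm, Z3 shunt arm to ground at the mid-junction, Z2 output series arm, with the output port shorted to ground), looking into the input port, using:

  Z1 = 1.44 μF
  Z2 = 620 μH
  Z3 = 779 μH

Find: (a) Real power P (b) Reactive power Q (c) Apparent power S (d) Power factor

Step 1 — Angular frequency: ω = 2π·f = 2π·6200 = 3.896e+04 rad/s.
Step 2 — Component impedances:
  Z1: Z = 1/(jωC) = -j/(ω·C) = 0 - j17.83 Ω
  Z2: Z = jωL = j·3.896e+04·0.00062 = 0 + j24.15 Ω
  Z3: Z = jωL = j·3.896e+04·0.000779 = 0 + j30.35 Ω
Step 3 — With the output port shorted to ground, the output series arm Z2 runs from the junction to ground; the shunt arm Z3 also runs from the junction to ground. They appear in parallel: Z3 || Z2 = 0 + j13.45 Ω.
Step 4 — Series with input arm Z1: Z_in = Z1 + (Z3 || Z2) = 0 - j4.378 Ω = 4.378∠-90.0° Ω.
Step 5 — Source phasor: V = 48.5∠98.3° V = -7.001 + j47.99 V.
Step 6 — Current: I = V / Z = -10.96 - j1.599 A = 11.08∠-171.7° A.
Step 7 — Complex power: S = V·I* = 0 - j537.3 VA.
Step 8 — Real power: P = Re(S) = 0 W.
Step 9 — Reactive power: Q = Im(S) = -537.3 VAR.
Step 10 — Apparent power: |S| = 537.3 VA.
Step 11 — Power factor: PF = P/|S| = 0 (leading).

(a) P = 0 W  (b) Q = -537.3 VAR  (c) S = 537.3 VA  (d) PF = 0 (leading)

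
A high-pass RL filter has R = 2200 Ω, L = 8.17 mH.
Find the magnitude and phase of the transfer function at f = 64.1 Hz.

Step 1 — Angular frequency: ω = 2π·64.1 = 402.8 rad/s.
Step 2 — Transfer function: H(jω) = jωL/(R + jωL).
Step 3 — Numerator jωL = j·3.29; denominator R + jωL = 2200 + j3.29.
Step 4 — H = 2.237e-06 + j0.001496.
Step 5 — Magnitude: |H| = 0.001496 (-56.5 dB); phase: φ = 89.9°.

|H| = 0.001496 (-56.5 dB), φ = 89.9°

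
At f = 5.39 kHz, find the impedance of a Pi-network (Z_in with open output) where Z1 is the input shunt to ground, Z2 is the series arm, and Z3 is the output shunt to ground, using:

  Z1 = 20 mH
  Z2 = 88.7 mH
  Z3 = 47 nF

Step 1 — Angular frequency: ω = 2π·f = 2π·5390 = 3.387e+04 rad/s.
Step 2 — Component impedances:
  Z1: Z = jωL = j·3.387e+04·0.02 = 0 + j677.3 Ω
  Z2: Z = jωL = j·3.387e+04·0.0887 = 0 + j3004 Ω
  Z3: Z = 1/(jωC) = -j/(ω·C) = 0 - j628.3 Ω
Step 3 — With open output, the series arm Z2 and the output shunt Z3 appear in series to ground: Z2 + Z3 = 0 + j2376 Ω.
Step 4 — Parallel with input shunt Z1: Z_in = Z1 || (Z2 + Z3) = 0 + j527.1 Ω = 527.1∠90.0° Ω.

Z = 0 + j527.1 Ω = 527.1∠90.0° Ω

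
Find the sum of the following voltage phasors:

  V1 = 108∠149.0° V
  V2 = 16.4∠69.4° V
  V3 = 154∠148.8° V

Step 1 — Convert each phasor to rectangular form:
  V1 = 108·(cos(149.0°) + j·sin(149.0°)) = -92.57 + j55.62 V
  V2 = 16.4·(cos(69.4°) + j·sin(69.4°)) = 5.77 + j15.35 V
  V3 = 154·(cos(148.8°) + j·sin(148.8°)) = -131.7 + j79.78 V
Step 2 — Sum components: V_total = -218.5 + j150.8 V.
Step 3 — Convert to polar: |V_total| = 265.5 V, ∠V_total = 145.4°.

V_total = 265.5∠145.4° V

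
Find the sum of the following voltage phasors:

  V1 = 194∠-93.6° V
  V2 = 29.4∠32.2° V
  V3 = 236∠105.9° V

Step 1 — Convert each phasor to rectangular form:
  V1 = 194·(cos(-93.6°) + j·sin(-93.6°)) = -12.18 - j193.6 V
  V2 = 29.4·(cos(32.2°) + j·sin(32.2°)) = 24.88 + j15.67 V
  V3 = 236·(cos(105.9°) + j·sin(105.9°)) = -64.65 + j227 V
Step 2 — Sum components: V_total = -51.96 + j49.02 V.
Step 3 — Convert to polar: |V_total| = 71.43 V, ∠V_total = 136.7°.

V_total = 71.43∠136.7° V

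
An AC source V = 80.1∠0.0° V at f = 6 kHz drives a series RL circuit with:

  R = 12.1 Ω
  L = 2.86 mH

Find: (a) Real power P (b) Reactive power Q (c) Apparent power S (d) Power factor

Step 1 — Angular frequency: ω = 2π·f = 2π·6000 = 3.77e+04 rad/s.
Step 2 — Component impedances:
  R: Z = R = 12.1 Ω
  L: Z = jωL = j·3.77e+04·0.00286 = 0 + j107.8 Ω
Step 3 — Series combination: Z_total = R + L = 12.1 + j107.8 Ω = 108.5∠83.6° Ω.
Step 4 — Source phasor: V = 80.1∠0.0° V = 80.1 V.
Step 5 — Current: I = V / Z = 0.08234 - j0.7337 A = 0.7383∠-83.6° A.
Step 6 — Complex power: S = V·I* = 6.595 + j58.77 VA.
Step 7 — Real power: P = Re(S) = 6.595 W.
Step 8 — Reactive power: Q = Im(S) = 58.77 VAR.
Step 9 — Apparent power: |S| = 59.14 VA.
Step 10 — Power factor: PF = P/|S| = 0.1115 (lagging).

(a) P = 6.595 W  (b) Q = 58.77 VAR  (c) S = 59.14 VA  (d) PF = 0.1115 (lagging)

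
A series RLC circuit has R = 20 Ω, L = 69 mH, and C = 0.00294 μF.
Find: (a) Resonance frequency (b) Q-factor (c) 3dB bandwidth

Step 1 — Resonance: ω₀ = 1/√(LC) = 1/√(0.069·2.94e-09) = 7.021e+04 rad/s.
Step 2 — f₀ = ω₀/(2π) = 1.117e+04 Hz.
Step 3 — Series Q: Q = ω₀L/R = 7.021e+04·0.069/20 = 242.2.
Step 4 — Bandwidth: Δω = ω₀/Q = 289.9 rad/s; BW = Δω/(2π) = 46.13 Hz.

(a) f₀ = 1.117e+04 Hz  (b) Q = 242.2  (c) BW = 46.13 Hz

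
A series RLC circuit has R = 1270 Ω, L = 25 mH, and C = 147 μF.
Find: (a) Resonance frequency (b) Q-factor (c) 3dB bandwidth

Step 1 — Resonance condition Im(Z)=0 gives ω₀ = 1/√(LC).
Step 2 — ω₀ = 1/√(0.025·0.000147) = 521.6 rad/s.
Step 3 — f₀ = ω₀/(2π) = 83.02 Hz.
Step 4 — Series Q: Q = ω₀L/R = 521.6·0.025/1270 = 0.01027.
Step 5 — 3dB bandwidth: Δω = ω₀/Q = 5.08e+04 rad/s; BW = Δω/(2π) = 8085 Hz.

(a) f₀ = 83.02 Hz  (b) Q = 0.01027  (c) BW = 8085 Hz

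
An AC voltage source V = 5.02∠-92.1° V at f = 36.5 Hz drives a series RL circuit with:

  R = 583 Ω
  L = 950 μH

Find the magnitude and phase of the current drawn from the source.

Step 1 — Angular frequency: ω = 2π·f = 2π·36.5 = 229.3 rad/s.
Step 2 — Component impedances:
  R: Z = R = 583 Ω
  L: Z = jωL = j·229.3·0.00095 = 0 + j0.2179 Ω
Step 3 — Series combination: Z_total = R + L = 583 + j0.2179 Ω = 583∠0.0° Ω.
Step 4 — Source phasor: V = 5.02∠-92.1° V = -0.184 - j5.017 V.
Step 5 — Ohm's law: I = V / Z_total = (-0.184 - j5.017) / (583 + j0.2179) = -0.0003187 - j0.008605 A.
Step 6 — Convert to polar: |I| = 0.008611 A, ∠I = -92.1°.

I = 0.008611∠-92.1° A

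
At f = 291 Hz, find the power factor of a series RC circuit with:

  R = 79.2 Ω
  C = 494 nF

Step 1 — Angular frequency: ω = 2π·f = 2π·291 = 1828 rad/s.
Step 2 — Component impedances:
  R: Z = R = 79.2 Ω
  C: Z = 1/(jωC) = -j/(ω·C) = 0 - j1107 Ω
Step 3 — Series combination: Z_total = R + C = 79.2 - j1107 Ω = 1110∠-85.9° Ω.
Step 4 — Power factor: PF = cos(φ) = Re(Z)/|Z| = 79.2/1110 = 0.07135.
Step 5 — Type: Im(Z) = -1107 ⇒ leading (phase φ = -85.9°).

PF = 0.07135 (leading, φ = -85.9°)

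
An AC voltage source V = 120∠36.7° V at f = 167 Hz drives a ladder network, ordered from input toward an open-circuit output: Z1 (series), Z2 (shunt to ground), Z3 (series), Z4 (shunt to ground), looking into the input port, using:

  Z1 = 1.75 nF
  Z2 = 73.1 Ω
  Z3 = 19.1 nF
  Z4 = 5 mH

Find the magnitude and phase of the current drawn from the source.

Step 1 — Angular frequency: ω = 2π·f = 2π·167 = 1049 rad/s.
Step 2 — Component impedances:
  Z1: Z = 1/(jωC) = -j/(ω·C) = 0 - j5.446e+05 Ω
  Z2: Z = R = 73.1 Ω
  Z3: Z = 1/(jωC) = -j/(ω·C) = 0 - j4.99e+04 Ω
  Z4: Z = jωL = j·1049·0.005 = 0 + j5.246 Ω
Step 3 — Ladder network (open output): work backward from the far end, alternating series and parallel combinations. Z_in = 73.1 - j5.446e+05 Ω = 5.446e+05∠-90.0° Ω.
Step 4 — Source phasor: V = 120∠36.7° V = 96.21 + j71.72 V.
Step 5 — Ohm's law: I = V / Z_total = (96.21 + j71.72) / (73.1 - j5.446e+05) = -0.0001317 + j0.0001767 A.
Step 6 — Convert to polar: |I| = 0.0002204 A, ∠I = 126.7°.

I = 0.0002204∠126.7° A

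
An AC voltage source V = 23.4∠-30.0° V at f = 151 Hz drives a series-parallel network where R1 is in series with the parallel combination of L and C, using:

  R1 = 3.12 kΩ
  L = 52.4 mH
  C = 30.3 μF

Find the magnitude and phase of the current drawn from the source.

Step 1 — Angular frequency: ω = 2π·f = 2π·151 = 948.8 rad/s.
Step 2 — Component impedances:
  R1: Z = R = 3120 Ω
  L: Z = jωL = j·948.8·0.0524 = 0 + j49.72 Ω
  C: Z = 1/(jωC) = -j/(ω·C) = 0 - j34.79 Ω
Step 3 — Parallel branch: L || C = 1/(1/L + 1/C) = 0 - j115.8 Ω.
Step 4 — Series with R1: Z_total = R1 + (L || C) = 3120 - j115.8 Ω = 3122∠-2.1° Ω.
Step 5 — Source phasor: V = 23.4∠-30.0° V = 20.26 - j11.7 V.
Step 6 — Ohm's law: I = V / Z_total = (20.26 - j11.7) / (3120 - j115.8) = 0.006625 - j0.003504 A.
Step 7 — Convert to polar: |I| = 0.007495 A, ∠I = -27.9°.

I = 0.007495∠-27.9° A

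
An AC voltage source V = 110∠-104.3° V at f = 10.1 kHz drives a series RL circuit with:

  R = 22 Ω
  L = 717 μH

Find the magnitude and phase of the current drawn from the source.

Step 1 — Angular frequency: ω = 2π·f = 2π·1.01e+04 = 6.346e+04 rad/s.
Step 2 — Component impedances:
  R: Z = R = 22 Ω
  L: Z = jωL = j·6.346e+04·0.000717 = 0 + j45.5 Ω
Step 3 — Series combination: Z_total = R + L = 22 + j45.5 Ω = 50.54∠64.2° Ω.
Step 4 — Source phasor: V = 110∠-104.3° V = -27.17 - j106.6 V.
Step 5 — Ohm's law: I = V / Z_total = (-27.17 - j106.6) / (22 + j45.5) = -2.133 - j0.4341 A.
Step 6 — Convert to polar: |I| = 2.176 A, ∠I = -168.5°.

I = 2.176∠-168.5° A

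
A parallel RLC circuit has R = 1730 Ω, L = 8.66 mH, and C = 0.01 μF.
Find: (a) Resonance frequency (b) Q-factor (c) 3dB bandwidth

Step 1 — Resonance: ω₀ = 1/√(LC) = 1/√(0.00866·1e-08) = 1.075e+05 rad/s.
Step 2 — f₀ = ω₀/(2π) = 1.71e+04 Hz.
Step 3 — Parallel Q: Q = R/(ω₀L) = 1730/(1.075e+05·0.00866) = 1.859.
Step 4 — Bandwidth: Δω = ω₀/Q = 5.78e+04 rad/s; BW = Δω/(2π) = 9200 Hz.

(a) f₀ = 1.71e+04 Hz  (b) Q = 1.859  (c) BW = 9200 Hz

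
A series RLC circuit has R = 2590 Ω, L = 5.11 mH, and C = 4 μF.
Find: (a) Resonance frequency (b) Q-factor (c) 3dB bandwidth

Step 1 — Resonance: ω₀ = 1/√(LC) = 1/√(0.00511·4e-06) = 6995 rad/s.
Step 2 — f₀ = ω₀/(2π) = 1113 Hz.
Step 3 — Series Q: Q = ω₀L/R = 6995·0.00511/2590 = 0.0138.
Step 4 — Bandwidth: Δω = ω₀/Q = 5.068e+05 rad/s; BW = Δω/(2π) = 8.067e+04 Hz.

(a) f₀ = 1113 Hz  (b) Q = 0.0138  (c) BW = 8.067e+04 Hz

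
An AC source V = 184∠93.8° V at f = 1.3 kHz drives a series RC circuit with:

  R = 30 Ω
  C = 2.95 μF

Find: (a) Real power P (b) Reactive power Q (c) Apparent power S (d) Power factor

Step 1 — Angular frequency: ω = 2π·f = 2π·1300 = 8168 rad/s.
Step 2 — Component impedances:
  R: Z = R = 30 Ω
  C: Z = 1/(jωC) = -j/(ω·C) = 0 - j41.5 Ω
Step 3 — Series combination: Z_total = R + C = 30 - j41.5 Ω = 51.21∠-54.1° Ω.
Step 4 — Source phasor: V = 184∠93.8° V = -12.19 + j183.6 V.
Step 5 — Current: I = V / Z = -3.045 + j1.907 A = 3.593∠147.9° A.
Step 6 — Complex power: S = V·I* = 387.3 - j535.8 VA.
Step 7 — Real power: P = Re(S) = 387.3 W.
Step 8 — Reactive power: Q = Im(S) = -535.8 VAR.
Step 9 — Apparent power: |S| = 661.1 VA.
Step 10 — Power factor: PF = P/|S| = 0.5858 (leading).

(a) P = 387.3 W  (b) Q = -535.8 VAR  (c) S = 661.1 VA  (d) PF = 0.5858 (leading)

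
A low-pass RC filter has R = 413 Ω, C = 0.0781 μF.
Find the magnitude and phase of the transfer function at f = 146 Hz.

Step 1 — Angular frequency: ω = 2π·146 = 917.3 rad/s.
Step 2 — Transfer function: H(jω) = 1/(1 + jωRC).
Step 3 — Denominator: 1 + jωRC = 1 + j·917.3·413·7.81e-08 = 1 + j0.02959.
Step 4 — H = 0.9991 - j0.02956.
Step 5 — Magnitude: |H| = 0.9996 (-0.0 dB); phase: φ = -1.7°.

|H| = 0.9996 (-0.0 dB), φ = -1.7°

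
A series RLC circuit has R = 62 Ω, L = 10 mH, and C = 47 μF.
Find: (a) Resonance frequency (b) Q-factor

Step 1 — Resonance condition Im(Z)=0 gives ω₀ = 1/√(LC).
Step 2 — ω₀ = 1/√(0.01·4.7e-05) = 1459 rad/s.
Step 3 — f₀ = ω₀/(2π) = 232.2 Hz.
Step 4 — Series Q: Q = ω₀L/R = 1459·0.01/62 = 0.2353.

(a) f₀ = 232.2 Hz  (b) Q = 0.2353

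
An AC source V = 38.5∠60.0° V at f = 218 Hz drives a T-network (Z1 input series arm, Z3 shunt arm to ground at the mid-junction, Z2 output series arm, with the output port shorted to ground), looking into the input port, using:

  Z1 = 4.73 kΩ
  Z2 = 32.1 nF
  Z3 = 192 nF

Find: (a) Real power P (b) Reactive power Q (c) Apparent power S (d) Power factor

Step 1 — Angular frequency: ω = 2π·f = 2π·218 = 1370 rad/s.
Step 2 — Component impedances:
  Z1: Z = R = 4730 Ω
  Z2: Z = 1/(jωC) = -j/(ω·C) = 0 - j2.274e+04 Ω
  Z3: Z = 1/(jωC) = -j/(ω·C) = 0 - j3802 Ω
Step 3 — With the output port shorted to ground, the output series arm Z2 runs from the junction to ground; the shunt arm Z3 also runs from the junction to ground. They appear in parallel: Z3 || Z2 = 0 - j3258 Ω.
Step 4 — Series with input arm Z1: Z_in = Z1 + (Z3 || Z2) = 4730 - j3258 Ω = 5743∠-34.6° Ω.
Step 5 — Source phasor: V = 38.5∠60.0° V = 19.25 + j33.34 V.
Step 6 — Current: I = V / Z = -0.0005326 + j0.006682 A = 0.006703∠94.6° A.
Step 7 — Complex power: S = V·I* = 0.2125 - j0.1464 VA.
Step 8 — Real power: P = Re(S) = 0.2125 W.
Step 9 — Reactive power: Q = Im(S) = -0.1464 VAR.
Step 10 — Apparent power: |S| = 0.2581 VA.
Step 11 — Power factor: PF = P/|S| = 0.8236 (leading).

(a) P = 0.2125 W  (b) Q = -0.1464 VAR  (c) S = 0.2581 VA  (d) PF = 0.8236 (leading)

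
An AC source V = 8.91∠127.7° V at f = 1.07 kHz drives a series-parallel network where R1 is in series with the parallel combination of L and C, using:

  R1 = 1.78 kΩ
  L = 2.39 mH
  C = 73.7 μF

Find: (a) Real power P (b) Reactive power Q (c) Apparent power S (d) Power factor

Step 1 — Angular frequency: ω = 2π·f = 2π·1070 = 6723 rad/s.
Step 2 — Component impedances:
  R1: Z = R = 1780 Ω
  L: Z = jωL = j·6723·0.00239 = 0 + j16.07 Ω
  C: Z = 1/(jωC) = -j/(ω·C) = 0 - j2.018 Ω
Step 3 — Parallel branch: L || C = 1/(1/L + 1/C) = 0 - j2.308 Ω.
Step 4 — Series with R1: Z_total = R1 + (L || C) = 1780 - j2.308 Ω = 1780∠-0.1° Ω.
Step 5 — Source phasor: V = 8.91∠127.7° V = -5.449 + j7.05 V.
Step 6 — Current: I = V / Z = -0.003066 + j0.003957 A = 0.005006∠127.8° A.
Step 7 — Complex power: S = V·I* = 0.0446 - j5.783e-05 VA.
Step 8 — Real power: P = Re(S) = 0.0446 W.
Step 9 — Reactive power: Q = Im(S) = -5.783e-05 VAR.
Step 10 — Apparent power: |S| = 0.0446 VA.
Step 11 — Power factor: PF = P/|S| = 1 (leading).

(a) P = 0.0446 W  (b) Q = -5.783e-05 VAR  (c) S = 0.0446 VA  (d) PF = 1 (leading)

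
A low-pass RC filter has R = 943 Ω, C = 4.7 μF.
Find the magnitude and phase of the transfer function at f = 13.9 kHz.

Step 1 — Angular frequency: ω = 2π·1.39e+04 = 8.734e+04 rad/s.
Step 2 — Transfer function: H(jω) = 1/(1 + jωRC).
Step 3 — Denominator: 1 + jωRC = 1 + j·8.734e+04·943·4.7e-06 = 1 + j387.1.
Step 4 — H = 6.674e-06 - j0.002583.
Step 5 — Magnitude: |H| = 0.002583 (-51.8 dB); phase: φ = -89.9°.

|H| = 0.002583 (-51.8 dB), φ = -89.9°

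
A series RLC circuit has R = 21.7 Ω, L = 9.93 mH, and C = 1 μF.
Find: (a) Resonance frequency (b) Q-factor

Step 1 — Resonance condition Im(Z)=0 gives ω₀ = 1/√(LC).
Step 2 — ω₀ = 1/√(0.00993·1e-06) = 1.004e+04 rad/s.
Step 3 — f₀ = ω₀/(2π) = 1597 Hz.
Step 4 — Series Q: Q = ω₀L/R = 1.004e+04·0.00993/21.7 = 4.592.

(a) f₀ = 1597 Hz  (b) Q = 4.592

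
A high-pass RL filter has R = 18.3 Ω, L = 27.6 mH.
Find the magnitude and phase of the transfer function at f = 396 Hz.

Step 1 — Angular frequency: ω = 2π·396 = 2488 rad/s.
Step 2 — Transfer function: H(jω) = jωL/(R + jωL).
Step 3 — Numerator jωL = j·68.67; denominator R + jωL = 18.3 + j68.67.
Step 4 — H = 0.9337 + j0.2488.
Step 5 — Magnitude: |H| = 0.9663 (-0.3 dB); phase: φ = 14.9°.

|H| = 0.9663 (-0.3 dB), φ = 14.9°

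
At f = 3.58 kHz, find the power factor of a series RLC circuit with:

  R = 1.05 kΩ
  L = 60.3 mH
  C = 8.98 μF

Step 1 — Angular frequency: ω = 2π·f = 2π·3580 = 2.249e+04 rad/s.
Step 2 — Component impedances:
  R: Z = R = 1050 Ω
  L: Z = jωL = j·2.249e+04·0.0603 = 0 + j1356 Ω
  C: Z = 1/(jωC) = -j/(ω·C) = 0 - j4.951 Ω
Step 3 — Series combination: Z_total = R + L + C = 1050 + j1351 Ω = 1711∠52.2° Ω.
Step 4 — Power factor: PF = cos(φ) = Re(Z)/|Z| = 1050/1711.4 = 0.6135.
Step 5 — Type: Im(Z) = 1351 ⇒ lagging (phase φ = 52.2°).

PF = 0.6135 (lagging, φ = 52.2°)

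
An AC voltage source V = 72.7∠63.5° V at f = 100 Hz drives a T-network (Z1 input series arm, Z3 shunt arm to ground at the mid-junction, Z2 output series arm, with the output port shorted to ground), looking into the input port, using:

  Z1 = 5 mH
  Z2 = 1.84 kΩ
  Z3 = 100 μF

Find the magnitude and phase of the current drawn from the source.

Step 1 — Angular frequency: ω = 2π·f = 2π·100 = 628.3 rad/s.
Step 2 — Component impedances:
  Z1: Z = jωL = j·628.3·0.005 = 0 + j3.142 Ω
  Z2: Z = R = 1840 Ω
  Z3: Z = 1/(jωC) = -j/(ω·C) = 0 - j15.92 Ω
Step 3 — With the output port shorted to ground, the output series arm Z2 runs from the junction to ground; the shunt arm Z3 also runs from the junction to ground. They appear in parallel: Z3 || Z2 = 0.1377 - j15.91 Ω.
Step 4 — Series with input arm Z1: Z_in = Z1 + (Z3 || Z2) = 0.1377 - j12.77 Ω = 12.77∠-89.4° Ω.
Step 5 — Source phasor: V = 72.7∠63.5° V = 32.44 + j65.06 V.
Step 6 — Ohm's law: I = V / Z_total = (32.44 + j65.06) / (0.1377 - j12.77) = -5.066 + j2.594 A.
Step 7 — Convert to polar: |I| = 5.691 A, ∠I = 152.9°.

I = 5.691∠152.9° A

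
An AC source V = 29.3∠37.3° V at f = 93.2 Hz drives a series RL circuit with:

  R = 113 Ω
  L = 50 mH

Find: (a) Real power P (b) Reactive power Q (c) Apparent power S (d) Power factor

Step 1 — Angular frequency: ω = 2π·f = 2π·93.2 = 585.6 rad/s.
Step 2 — Component impedances:
  R: Z = R = 113 Ω
  L: Z = jωL = j·585.6·0.05 = 0 + j29.28 Ω
Step 3 — Series combination: Z_total = R + L = 113 + j29.28 Ω = 116.7∠14.5° Ω.
Step 4 — Source phasor: V = 29.3∠37.3° V = 23.31 + j17.76 V.
Step 5 — Current: I = V / Z = 0.2314 + j0.09716 A = 0.251∠22.8° A.
Step 6 — Complex power: S = V·I* = 7.119 + j1.845 VA.
Step 7 — Real power: P = Re(S) = 7.119 W.
Step 8 — Reactive power: Q = Im(S) = 1.845 VAR.
Step 9 — Apparent power: |S| = 7.354 VA.
Step 10 — Power factor: PF = P/|S| = 0.968 (lagging).

(a) P = 7.119 W  (b) Q = 1.845 VAR  (c) S = 7.354 VA  (d) PF = 0.968 (lagging)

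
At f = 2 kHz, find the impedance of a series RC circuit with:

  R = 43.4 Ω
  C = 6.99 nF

Step 1 — Angular frequency: ω = 2π·f = 2π·2000 = 1.257e+04 rad/s.
Step 2 — Component impedances:
  R: Z = R = 43.4 Ω
  C: Z = 1/(jωC) = -j/(ω·C) = 0 - j1.138e+04 Ω
Step 3 — Series combination: Z_total = R + C = 43.4 - j1.138e+04 Ω = 1.138e+04∠-89.8° Ω.

Z = 43.4 - j1.138e+04 Ω = 1.138e+04∠-89.8° Ω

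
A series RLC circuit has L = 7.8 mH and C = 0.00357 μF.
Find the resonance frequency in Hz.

Step 1 — Resonance condition Im(Z)=0 gives ω₀ = 1/√(LC).
Step 2 — ω₀ = 1/√(0.0078·3.57e-09) = 1.895e+05 rad/s.
Step 3 — f₀ = ω₀/(2π) = 3.016e+04 Hz.

f₀ = 3.016e+04 Hz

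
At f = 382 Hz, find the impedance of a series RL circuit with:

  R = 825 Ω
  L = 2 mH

Step 1 — Angular frequency: ω = 2π·f = 2π·382 = 2400 rad/s.
Step 2 — Component impedances:
  R: Z = R = 825 Ω
  L: Z = jωL = j·2400·0.002 = 0 + j4.8 Ω
Step 3 — Series combination: Z_total = R + L = 825 + j4.8 Ω = 825∠0.3° Ω.

Z = 825 + j4.8 Ω = 825∠0.3° Ω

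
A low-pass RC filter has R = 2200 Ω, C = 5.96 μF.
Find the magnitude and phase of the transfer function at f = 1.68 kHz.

Step 1 — Angular frequency: ω = 2π·1680 = 1.056e+04 rad/s.
Step 2 — Transfer function: H(jω) = 1/(1 + jωRC).
Step 3 — Denominator: 1 + jωRC = 1 + j·1.056e+04·2200·5.96e-06 = 1 + j138.4.
Step 4 — H = 5.22e-05 - j0.007225.
Step 5 — Magnitude: |H| = 0.007225 (-42.8 dB); phase: φ = -89.6°.

|H| = 0.007225 (-42.8 dB), φ = -89.6°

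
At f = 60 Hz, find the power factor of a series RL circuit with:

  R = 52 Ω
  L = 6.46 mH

Step 1 — Angular frequency: ω = 2π·f = 2π·60 = 377 rad/s.
Step 2 — Component impedances:
  R: Z = R = 52 Ω
  L: Z = jωL = j·377·0.00646 = 0 + j2.435 Ω
Step 3 — Series combination: Z_total = R + L = 52 + j2.435 Ω = 52.06∠2.7° Ω.
Step 4 — Power factor: PF = cos(φ) = Re(Z)/|Z| = 52/52.057 = 0.9989.
Step 5 — Type: Im(Z) = 2.435 ⇒ lagging (phase φ = 2.7°).

PF = 0.9989 (lagging, φ = 2.7°)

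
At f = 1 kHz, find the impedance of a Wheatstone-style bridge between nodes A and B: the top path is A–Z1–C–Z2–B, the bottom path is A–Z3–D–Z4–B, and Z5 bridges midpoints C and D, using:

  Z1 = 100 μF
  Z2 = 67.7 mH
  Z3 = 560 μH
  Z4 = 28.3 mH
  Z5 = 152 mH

Step 1 — Angular frequency: ω = 2π·f = 2π·1000 = 6283 rad/s.
Step 2 — Component impedances:
  Z1: Z = 1/(jωC) = -j/(ω·C) = 0 - j1.592 Ω
  Z2: Z = jωL = j·6283·0.0677 = 0 + j425.4 Ω
  Z3: Z = jωL = j·6283·0.00056 = 0 + j3.519 Ω
  Z4: Z = jωL = j·6283·0.0283 = 0 + j177.8 Ω
  Z5: Z = jωL = j·6283·0.152 = 0 + j955 Ω
Step 3 — Bridge requires nodal analysis (the Z5 bridge couples midpoints C and D, so the two paths cannot be reduced to a simple series/parallel combination). Setting node B to ground and injecting 1 A at node A, the 3-node admittance system at A, C, D solves to V_A = Z_AB = 0 + j127 Ω = 127∠90.0° Ω.

Z = 0 + j127 Ω = 127∠90.0° Ω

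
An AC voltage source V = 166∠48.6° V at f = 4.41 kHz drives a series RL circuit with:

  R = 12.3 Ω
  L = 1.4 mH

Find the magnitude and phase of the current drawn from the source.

Step 1 — Angular frequency: ω = 2π·f = 2π·4410 = 2.771e+04 rad/s.
Step 2 — Component impedances:
  R: Z = R = 12.3 Ω
  L: Z = jωL = j·2.771e+04·0.0014 = 0 + j38.79 Ω
Step 3 — Series combination: Z_total = R + L = 12.3 + j38.79 Ω = 40.7∠72.4° Ω.
Step 4 — Source phasor: V = 166∠48.6° V = 109.8 + j124.5 V.
Step 5 — Ohm's law: I = V / Z_total = (109.8 + j124.5) / (12.3 + j38.79) = 3.732 - j1.647 A.
Step 6 — Convert to polar: |I| = 4.079 A, ∠I = -23.8°.

I = 4.079∠-23.8° A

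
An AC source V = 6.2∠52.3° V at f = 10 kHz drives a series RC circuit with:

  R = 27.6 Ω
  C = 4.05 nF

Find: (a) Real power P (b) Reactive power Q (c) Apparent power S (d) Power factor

Step 1 — Angular frequency: ω = 2π·f = 2π·1e+04 = 6.283e+04 rad/s.
Step 2 — Component impedances:
  R: Z = R = 27.6 Ω
  C: Z = 1/(jωC) = -j/(ω·C) = 0 - j3930 Ω
Step 3 — Series combination: Z_total = R + C = 27.6 - j3930 Ω = 3930∠-89.6° Ω.
Step 4 — Source phasor: V = 6.2∠52.3° V = 3.791 + j4.906 V.
Step 5 — Current: I = V / Z = -0.001241 + j0.0009735 A = 0.001578∠141.9° A.
Step 6 — Complex power: S = V·I* = 6.87e-05 - j0.009781 VA.
Step 7 — Real power: P = Re(S) = 6.87e-05 W.
Step 8 — Reactive power: Q = Im(S) = -0.009781 VAR.
Step 9 — Apparent power: |S| = 0.009782 VA.
Step 10 — Power factor: PF = P/|S| = 0.007023 (leading).

(a) P = 6.87e-05 W  (b) Q = -0.009781 VAR  (c) S = 0.009782 VA  (d) PF = 0.007023 (leading)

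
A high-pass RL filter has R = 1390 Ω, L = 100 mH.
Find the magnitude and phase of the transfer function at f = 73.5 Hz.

Step 1 — Angular frequency: ω = 2π·73.5 = 461.8 rad/s.
Step 2 — Transfer function: H(jω) = jωL/(R + jωL).
Step 3 — Numerator jωL = j·46.18; denominator R + jωL = 1390 + j46.18.
Step 4 — H = 0.001103 + j0.03319.
Step 5 — Magnitude: |H| = 0.03321 (-29.6 dB); phase: φ = 88.1°.

|H| = 0.03321 (-29.6 dB), φ = 88.1°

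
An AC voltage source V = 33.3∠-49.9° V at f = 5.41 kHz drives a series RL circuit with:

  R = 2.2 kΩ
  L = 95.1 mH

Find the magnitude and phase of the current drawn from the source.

Step 1 — Angular frequency: ω = 2π·f = 2π·5410 = 3.399e+04 rad/s.
Step 2 — Component impedances:
  R: Z = R = 2200 Ω
  L: Z = jωL = j·3.399e+04·0.0951 = 0 + j3233 Ω
Step 3 — Series combination: Z_total = R + L = 2200 + j3233 Ω = 3910∠55.8° Ω.
Step 4 — Source phasor: V = 33.3∠-49.9° V = 21.45 - j25.47 V.
Step 5 — Ohm's law: I = V / Z_total = (21.45 - j25.47) / (2200 + j3233) = -0.002299 - j0.0082 A.
Step 6 — Convert to polar: |I| = 0.008516 A, ∠I = -105.7°.

I = 0.008516∠-105.7° A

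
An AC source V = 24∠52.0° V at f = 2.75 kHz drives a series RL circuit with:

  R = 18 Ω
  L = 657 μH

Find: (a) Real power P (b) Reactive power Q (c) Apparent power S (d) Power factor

Step 1 — Angular frequency: ω = 2π·f = 2π·2750 = 1.728e+04 rad/s.
Step 2 — Component impedances:
  R: Z = R = 18 Ω
  L: Z = jωL = j·1.728e+04·0.000657 = 0 + j11.35 Ω
Step 3 — Series combination: Z_total = R + L = 18 + j11.35 Ω = 21.28∠32.2° Ω.
Step 4 — Source phasor: V = 24∠52.0° V = 14.78 + j18.91 V.
Step 5 — Current: I = V / Z = 1.061 + j0.3813 A = 1.128∠19.8° A.
Step 6 — Complex power: S = V·I* = 22.89 + j14.44 VA.
Step 7 — Real power: P = Re(S) = 22.89 W.
Step 8 — Reactive power: Q = Im(S) = 14.44 VAR.
Step 9 — Apparent power: |S| = 27.07 VA.
Step 10 — Power factor: PF = P/|S| = 0.8458 (lagging).

(a) P = 22.89 W  (b) Q = 14.44 VAR  (c) S = 27.07 VA  (d) PF = 0.8458 (lagging)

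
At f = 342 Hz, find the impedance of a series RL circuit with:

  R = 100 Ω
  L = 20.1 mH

Step 1 — Angular frequency: ω = 2π·f = 2π·342 = 2149 rad/s.
Step 2 — Component impedances:
  R: Z = R = 100 Ω
  L: Z = jωL = j·2149·0.0201 = 0 + j43.19 Ω
Step 3 — Series combination: Z_total = R + L = 100 + j43.19 Ω = 108.9∠23.4° Ω.

Z = 100 + j43.19 Ω = 108.9∠23.4° Ω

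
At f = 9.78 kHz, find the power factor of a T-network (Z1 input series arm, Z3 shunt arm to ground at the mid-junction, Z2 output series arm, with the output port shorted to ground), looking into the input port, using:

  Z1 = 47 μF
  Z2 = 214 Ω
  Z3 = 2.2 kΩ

Step 1 — Angular frequency: ω = 2π·f = 2π·9780 = 6.145e+04 rad/s.
Step 2 — Component impedances:
  Z1: Z = 1/(jωC) = -j/(ω·C) = 0 - j0.3462 Ω
  Z2: Z = R = 214 Ω
  Z3: Z = R = 2200 Ω
Step 3 — With the output port shorted to ground, the output series arm Z2 runs from the junction to ground; the shunt arm Z3 also runs from the junction to ground. They appear in parallel: Z3 || Z2 = 195 Ω.
Step 4 — Series with input arm Z1: Z_in = Z1 + (Z3 || Z2) = 195 - j0.3462 Ω = 195∠-0.1° Ω.
Step 5 — Power factor: PF = cos(φ) = Re(Z)/|Z| = 195/195 = 1.
Step 6 — Type: Im(Z) = -0.3462 ⇒ leading (phase φ = -0.1°).

PF = 1 (leading, φ = -0.1°)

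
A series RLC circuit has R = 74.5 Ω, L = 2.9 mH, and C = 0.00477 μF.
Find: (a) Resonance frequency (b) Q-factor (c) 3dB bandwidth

Step 1 — Resonance: ω₀ = 1/√(LC) = 1/√(0.0029·4.77e-09) = 2.689e+05 rad/s.
Step 2 — f₀ = ω₀/(2π) = 4.279e+04 Hz.
Step 3 — Series Q: Q = ω₀L/R = 2.689e+05·0.0029/74.5 = 10.47.
Step 4 — Bandwidth: Δω = ω₀/Q = 2.569e+04 rad/s; BW = Δω/(2π) = 4089 Hz.

(a) f₀ = 4.279e+04 Hz  (b) Q = 10.47  (c) BW = 4089 Hz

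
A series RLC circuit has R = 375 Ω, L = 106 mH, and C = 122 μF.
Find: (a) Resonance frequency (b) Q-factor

Step 1 — Resonance condition Im(Z)=0 gives ω₀ = 1/√(LC).
Step 2 — ω₀ = 1/√(0.106·0.000122) = 278.1 rad/s.
Step 3 — f₀ = ω₀/(2π) = 44.26 Hz.
Step 4 — Series Q: Q = ω₀L/R = 278.1·0.106/375 = 0.0786.

(a) f₀ = 44.26 Hz  (b) Q = 0.0786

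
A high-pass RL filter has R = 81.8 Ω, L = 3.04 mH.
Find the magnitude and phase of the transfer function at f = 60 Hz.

Step 1 — Angular frequency: ω = 2π·60 = 377 rad/s.
Step 2 — Transfer function: H(jω) = jωL/(R + jωL).
Step 3 — Numerator jωL = j·1.146; denominator R + jωL = 81.8 + j1.146.
Step 4 — H = 0.0001963 + j0.01401.
Step 5 — Magnitude: |H| = 0.01401 (-37.1 dB); phase: φ = 89.2°.

|H| = 0.01401 (-37.1 dB), φ = 89.2°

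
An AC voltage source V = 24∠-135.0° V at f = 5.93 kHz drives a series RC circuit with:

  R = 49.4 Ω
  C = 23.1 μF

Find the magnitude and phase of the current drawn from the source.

Step 1 — Angular frequency: ω = 2π·f = 2π·5930 = 3.726e+04 rad/s.
Step 2 — Component impedances:
  R: Z = R = 49.4 Ω
  C: Z = 1/(jωC) = -j/(ω·C) = 0 - j1.162 Ω
Step 3 — Series combination: Z_total = R + C = 49.4 - j1.162 Ω = 49.41∠-1.3° Ω.
Step 4 — Source phasor: V = 24∠-135.0° V = -16.97 - j16.97 V.
Step 5 — Ohm's law: I = V / Z_total = (-16.97 - j16.97) / (49.4 - j1.162) = -0.3353 - j0.3514 A.
Step 6 — Convert to polar: |I| = 0.4857 A, ∠I = -133.7°.

I = 0.4857∠-133.7° A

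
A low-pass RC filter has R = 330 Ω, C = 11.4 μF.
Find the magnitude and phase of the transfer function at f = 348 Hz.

Step 1 — Angular frequency: ω = 2π·348 = 2187 rad/s.
Step 2 — Transfer function: H(jω) = 1/(1 + jωRC).
Step 3 — Denominator: 1 + jωRC = 1 + j·2187·330·1.14e-05 = 1 + j8.226.
Step 4 — H = 0.01456 - j0.1198.
Step 5 — Magnitude: |H| = 0.1207 (-18.4 dB); phase: φ = -83.1°.

|H| = 0.1207 (-18.4 dB), φ = -83.1°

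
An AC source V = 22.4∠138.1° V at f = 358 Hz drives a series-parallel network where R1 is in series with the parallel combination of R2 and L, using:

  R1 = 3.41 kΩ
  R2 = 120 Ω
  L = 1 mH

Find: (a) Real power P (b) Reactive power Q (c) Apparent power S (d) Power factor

Step 1 — Angular frequency: ω = 2π·f = 2π·358 = 2249 rad/s.
Step 2 — Component impedances:
  R1: Z = R = 3410 Ω
  R2: Z = R = 120 Ω
  L: Z = jωL = j·2249·0.001 = 0 + j2.249 Ω
Step 3 — Parallel branch: R2 || L = 1/(1/R2 + 1/L) = 0.04215 + j2.249 Ω.
Step 4 — Series with R1: Z_total = R1 + (R2 || L) = 3410 + j2.249 Ω = 3410∠0.0° Ω.
Step 5 — Source phasor: V = 22.4∠138.1° V = -16.67 + j14.96 V.
Step 6 — Current: I = V / Z = -0.004886 + j0.00439 A = 0.006569∠138.1° A.
Step 7 — Complex power: S = V·I* = 0.1471 + j9.703e-05 VA.
Step 8 — Real power: P = Re(S) = 0.1471 W.
Step 9 — Reactive power: Q = Im(S) = 9.703e-05 VAR.
Step 10 — Apparent power: |S| = 0.1471 VA.
Step 11 — Power factor: PF = P/|S| = 1 (lagging).

(a) P = 0.1471 W  (b) Q = 9.703e-05 VAR  (c) S = 0.1471 VA  (d) PF = 1 (lagging)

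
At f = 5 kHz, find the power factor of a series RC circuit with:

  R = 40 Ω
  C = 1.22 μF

Step 1 — Angular frequency: ω = 2π·f = 2π·5000 = 3.142e+04 rad/s.
Step 2 — Component impedances:
  R: Z = R = 40 Ω
  C: Z = 1/(jωC) = -j/(ω·C) = 0 - j26.09 Ω
Step 3 — Series combination: Z_total = R + C = 40 - j26.09 Ω = 47.76∠-33.1° Ω.
Step 4 — Power factor: PF = cos(φ) = Re(Z)/|Z| = 40/47.757 = 0.8376.
Step 5 — Type: Im(Z) = -26.09 ⇒ leading (phase φ = -33.1°).

PF = 0.8376 (leading, φ = -33.1°)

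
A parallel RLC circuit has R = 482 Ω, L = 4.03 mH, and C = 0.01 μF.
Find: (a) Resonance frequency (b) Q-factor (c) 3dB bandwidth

Step 1 — Resonance: ω₀ = 1/√(LC) = 1/√(0.00403·1e-08) = 1.575e+05 rad/s.
Step 2 — f₀ = ω₀/(2π) = 2.507e+04 Hz.
Step 3 — Parallel Q: Q = R/(ω₀L) = 482/(1.575e+05·0.00403) = 0.7593.
Step 4 — Bandwidth: Δω = ω₀/Q = 2.075e+05 rad/s; BW = Δω/(2π) = 3.302e+04 Hz.

(a) f₀ = 2.507e+04 Hz  (b) Q = 0.7593  (c) BW = 3.302e+04 Hz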